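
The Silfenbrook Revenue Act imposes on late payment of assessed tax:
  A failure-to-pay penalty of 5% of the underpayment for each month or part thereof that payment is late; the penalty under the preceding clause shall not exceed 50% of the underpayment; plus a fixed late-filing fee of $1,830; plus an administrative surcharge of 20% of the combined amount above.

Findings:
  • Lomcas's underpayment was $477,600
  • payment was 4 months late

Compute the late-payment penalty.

$116,820

Accrued rate: 5% × 4 = 20%, capped at 50% → 20%
Failure-to-pay penalty: 20% of $477,600 = $95,520
Penalty before surcharge: $95,520 + $1,830 = $97,350
Administrative surcharge: 20% of $97,350 = $19,470
Total penalty: $97,350 + $19,470 = $116,820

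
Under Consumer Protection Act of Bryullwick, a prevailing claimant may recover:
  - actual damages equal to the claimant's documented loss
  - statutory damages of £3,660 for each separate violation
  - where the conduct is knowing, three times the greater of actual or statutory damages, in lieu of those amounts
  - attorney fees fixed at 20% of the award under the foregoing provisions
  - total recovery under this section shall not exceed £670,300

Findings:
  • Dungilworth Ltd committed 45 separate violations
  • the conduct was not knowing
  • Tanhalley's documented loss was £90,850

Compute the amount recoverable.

£306,660

Statutory damages: 45 × £3,660 = £164,700
Conduct not knowing: the in-lieu enhancement does not apply.
Actual plus statutory damages: £90,850 + £164,700 = £255,550
Attorney fees: 20% of £255,550 = £51,110
Total before cap: £255,550 + £51,110 = £306,660
Cap at £670,300: £306,660 is within the cap, no reduction.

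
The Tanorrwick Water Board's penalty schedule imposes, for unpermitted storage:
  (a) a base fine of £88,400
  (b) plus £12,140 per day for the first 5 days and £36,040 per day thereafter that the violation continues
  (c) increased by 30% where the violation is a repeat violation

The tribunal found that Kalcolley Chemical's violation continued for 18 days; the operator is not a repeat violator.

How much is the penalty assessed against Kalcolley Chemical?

£617,620

First 5 days: 5 × £12,140 = £60,700
Remaining days: (18 − 5) × £36,040 = £468,520
Per-day component: £60,700 + £468,520 = £529,220
Base plus per-day: £88,400 + £529,220 = £617,620
The operator is not a repeat violator: no 30% increase.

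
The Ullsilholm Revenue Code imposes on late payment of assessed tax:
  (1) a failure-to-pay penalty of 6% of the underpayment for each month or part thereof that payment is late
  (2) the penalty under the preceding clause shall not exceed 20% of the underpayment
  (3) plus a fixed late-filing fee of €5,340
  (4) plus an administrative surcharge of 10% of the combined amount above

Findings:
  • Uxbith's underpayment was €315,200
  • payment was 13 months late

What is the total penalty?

Accrued rate: 6% × 13 = 78%, capped at 20% → 20%
Failure-to-pay penalty: 20% of €315,200 = €63,040
Penalty before surcharge: €63,040 + €5,340 = €68,380
Administrative surcharge: 10% of €68,380 = €6,838
Total penalty: €68,380 + €6,838 = €75,218

€75,218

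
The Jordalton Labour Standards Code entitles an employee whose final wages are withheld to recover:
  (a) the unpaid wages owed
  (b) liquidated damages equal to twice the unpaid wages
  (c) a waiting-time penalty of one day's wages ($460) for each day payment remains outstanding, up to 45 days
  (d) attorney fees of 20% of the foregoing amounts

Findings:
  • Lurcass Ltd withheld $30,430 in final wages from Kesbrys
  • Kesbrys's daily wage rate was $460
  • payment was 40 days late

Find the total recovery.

$131,628

Doubled: 2 × $30,430 = $60,860
Penalty days: min(40, 45) = 40
Waiting-time penalty: 40 × $460 = $18,400
Subtotal: $30,430 + $60,860 + $18,400 = $109,690
Attorney fees: 20% of $109,690 = $21,938
Total award: $109,690 + $21,938 = $131,628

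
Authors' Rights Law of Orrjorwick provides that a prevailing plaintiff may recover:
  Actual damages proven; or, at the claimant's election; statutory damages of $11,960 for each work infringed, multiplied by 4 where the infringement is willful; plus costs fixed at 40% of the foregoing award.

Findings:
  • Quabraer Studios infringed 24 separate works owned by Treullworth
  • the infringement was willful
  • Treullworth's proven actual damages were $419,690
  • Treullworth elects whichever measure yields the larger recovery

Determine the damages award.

Statutory damages: 24 × $11,960 = $287,040
Multiplied by 4: 4 × $287,040 = $1,148,160
Greater of actual damages ($419,690) or enhanced statutory damages ($1,148,160): $1,148,160
Costs: 40% of $1,148,160 = $459,264
Award plus costs: $1,148,160 + $459,264 = $1,607,424

$1,607,424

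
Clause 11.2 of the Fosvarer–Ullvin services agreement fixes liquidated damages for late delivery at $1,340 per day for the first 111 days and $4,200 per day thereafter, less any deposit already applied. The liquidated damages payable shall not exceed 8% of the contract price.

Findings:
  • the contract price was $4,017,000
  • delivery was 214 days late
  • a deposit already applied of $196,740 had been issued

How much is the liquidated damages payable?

$321,360

First 111 days: 111 × $1,340 = $148,740
Remaining days: (214 − 111) × $4,200 = $432,600
Accrued per-day damages: $148,740 + $432,600 = $581,340
Less deposit already applied: $581,340 − $196,740 = $384,600
Cap: 8% of $4,017,000 = $321,360
Cap at $321,360: $384,600 exceeds the cap → $321,360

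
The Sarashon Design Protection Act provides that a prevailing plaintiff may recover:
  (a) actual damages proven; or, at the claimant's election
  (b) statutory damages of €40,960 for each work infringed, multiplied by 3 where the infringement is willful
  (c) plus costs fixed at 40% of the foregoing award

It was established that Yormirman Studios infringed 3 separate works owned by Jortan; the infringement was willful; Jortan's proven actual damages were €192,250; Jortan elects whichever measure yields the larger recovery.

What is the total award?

Statutory damages: 3 × €40,960 = €122,880
Trebled: 3 × €122,880 = €368,640
Greater of actual damages (€192,250) or enhanced statutory damages (€368,640): €368,640
Costs: 40% of €368,640 = €147,456
Award plus costs: €368,640 + €147,456 = €516,096

€516,096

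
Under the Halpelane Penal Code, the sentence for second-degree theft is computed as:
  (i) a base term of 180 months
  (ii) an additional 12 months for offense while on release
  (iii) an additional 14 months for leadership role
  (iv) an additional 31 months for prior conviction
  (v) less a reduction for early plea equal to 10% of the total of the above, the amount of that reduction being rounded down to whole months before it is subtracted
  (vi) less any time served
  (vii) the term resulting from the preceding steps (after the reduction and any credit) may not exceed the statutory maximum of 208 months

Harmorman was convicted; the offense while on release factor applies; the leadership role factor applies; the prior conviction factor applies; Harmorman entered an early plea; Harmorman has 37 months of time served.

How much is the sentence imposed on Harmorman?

Offense while on release enhancement: +12 months
Leadership role enhancement: +14 months
Prior conviction enhancement: +31 months
Adjusted term: 180 months + 12 months + 14 months + 31 months = 237 months
Early plea reduction: 10% of 237 months = 23 months (rounded down)
After reduction: 237 − 23 = 214 months
Less time served: 214 months − 37 months = 177 months
Cap at 208 months: 177 months is within the cap, no reduction.

177 months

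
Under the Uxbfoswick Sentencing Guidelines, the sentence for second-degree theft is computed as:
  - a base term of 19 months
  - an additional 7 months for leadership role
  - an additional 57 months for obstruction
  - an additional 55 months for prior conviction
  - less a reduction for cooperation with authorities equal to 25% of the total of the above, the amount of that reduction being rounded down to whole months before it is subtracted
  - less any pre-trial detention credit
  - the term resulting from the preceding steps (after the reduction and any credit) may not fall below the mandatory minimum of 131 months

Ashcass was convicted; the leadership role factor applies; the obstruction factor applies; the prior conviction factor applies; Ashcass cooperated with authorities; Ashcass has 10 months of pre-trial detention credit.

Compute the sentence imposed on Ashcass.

Leadership role enhancement: +7 months
Obstruction enhancement: +57 months
Prior conviction enhancement: +55 months
Adjusted term: 19 months + 7 months + 57 months + 55 months = 138 months
Cooperation with authorities reduction: 25% of 138 months = 34 months (rounded down)
After reduction: 138 − 34 = 104 months
Less pre-trial detention credit: 104 months − 10 months = 94 months
Minimum 131 months: 94 months is below the minimum → 131 months

131 months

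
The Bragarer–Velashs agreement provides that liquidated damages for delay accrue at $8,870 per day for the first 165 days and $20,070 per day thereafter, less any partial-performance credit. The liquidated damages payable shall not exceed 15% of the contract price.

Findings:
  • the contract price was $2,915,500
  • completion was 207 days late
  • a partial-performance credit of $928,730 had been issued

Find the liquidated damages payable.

$437,325

First 165 days: 165 × $8,870 = $1,463,550
Remaining days: (207 − 165) × $20,070 = $842,940
Accrued per-day damages: $1,463,550 + $842,940 = $2,306,490
Less partial-performance credit: $2,306,490 − $928,730 = $1,377,760
Cap: 15% of $2,915,500 = $437,325
Cap at $437,325: $1,377,760 exceeds the cap → $437,325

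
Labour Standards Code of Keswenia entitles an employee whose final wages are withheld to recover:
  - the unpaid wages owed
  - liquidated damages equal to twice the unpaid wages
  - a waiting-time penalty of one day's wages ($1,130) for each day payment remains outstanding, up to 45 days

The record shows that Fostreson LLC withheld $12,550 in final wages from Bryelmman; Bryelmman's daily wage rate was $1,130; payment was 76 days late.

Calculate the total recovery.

$88,500

Doubled: 2 × $12,550 = $25,100
Penalty days: min(76, 45) = 45
Waiting-time penalty: 45 × $1,130 = $50,850
Total award: $12,550 + $25,100 + $50,850 = $88,500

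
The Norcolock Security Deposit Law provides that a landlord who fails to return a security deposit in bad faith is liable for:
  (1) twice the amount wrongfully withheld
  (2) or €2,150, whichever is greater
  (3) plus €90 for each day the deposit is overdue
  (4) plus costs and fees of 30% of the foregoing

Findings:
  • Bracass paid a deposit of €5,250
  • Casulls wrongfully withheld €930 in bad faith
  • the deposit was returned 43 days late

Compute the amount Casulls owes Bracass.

Doubled: 2 × €930 = €1,860
Minimum €2,150: €1,860 is below the minimum → €2,150
Late-return penalty: 43 × €90 = €3,870
Damages plus late penalty: €2,150 + €3,870 = €6,020
Costs and fees: 30% of €6,020 = €1,806
Total recovery: €6,020 + €1,806 = €7,826

€7,826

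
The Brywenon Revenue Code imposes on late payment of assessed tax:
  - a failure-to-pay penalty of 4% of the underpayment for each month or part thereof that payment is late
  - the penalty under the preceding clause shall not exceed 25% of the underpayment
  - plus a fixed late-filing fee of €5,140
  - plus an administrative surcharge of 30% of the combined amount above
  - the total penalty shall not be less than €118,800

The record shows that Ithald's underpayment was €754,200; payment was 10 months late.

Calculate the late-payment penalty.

€251,797

Accrued rate: 4% × 10 = 40%, capped at 25% → 25%
Failure-to-pay penalty: 25% of €754,200 = €188,550
Penalty before surcharge: €188,550 + €5,140 = €193,690
Administrative surcharge: 30% of €193,690 = €58,107
Total penalty: €193,690 + €58,107 = €251,797
Minimum €118,800: €251,797 meets the minimum, no increase.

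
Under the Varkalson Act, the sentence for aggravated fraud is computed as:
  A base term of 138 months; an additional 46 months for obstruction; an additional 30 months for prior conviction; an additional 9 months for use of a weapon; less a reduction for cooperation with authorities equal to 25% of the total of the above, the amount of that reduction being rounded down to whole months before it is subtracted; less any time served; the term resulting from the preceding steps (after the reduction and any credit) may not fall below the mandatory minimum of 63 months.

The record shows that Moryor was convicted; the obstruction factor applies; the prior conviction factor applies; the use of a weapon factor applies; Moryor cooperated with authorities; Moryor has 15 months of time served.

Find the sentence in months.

Obstruction enhancement: +46 months
Prior conviction enhancement: +30 months
Use of a weapon enhancement: +9 months
Adjusted term: 138 months + 46 months + 30 months + 9 months = 223 months
Cooperation with authorities reduction: 25% of 223 months = 55 months (rounded down)
After reduction: 223 − 55 = 168 months
Less time served: 168 months − 15 months = 153 months
Minimum 63 months: 153 months meets the minimum, no increase.

153 months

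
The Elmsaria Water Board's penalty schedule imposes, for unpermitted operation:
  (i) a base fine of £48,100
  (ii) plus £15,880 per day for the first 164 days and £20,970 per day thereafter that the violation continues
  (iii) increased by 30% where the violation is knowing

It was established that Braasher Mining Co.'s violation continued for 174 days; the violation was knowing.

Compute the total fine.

First 164 days: 164 × £15,880 = £2,604,320
Remaining days: (174 − 164) × £20,970 = £209,700
Per-day component: £2,604,320 + £209,700 = £2,814,020
Base plus per-day: £48,100 + £2,814,020 = £2,862,120
Enhancement: 30% of £2,862,120 = £858,636
Enhanced fine: £2,862,120 + £858,636 = £3,720,756

£3,720,756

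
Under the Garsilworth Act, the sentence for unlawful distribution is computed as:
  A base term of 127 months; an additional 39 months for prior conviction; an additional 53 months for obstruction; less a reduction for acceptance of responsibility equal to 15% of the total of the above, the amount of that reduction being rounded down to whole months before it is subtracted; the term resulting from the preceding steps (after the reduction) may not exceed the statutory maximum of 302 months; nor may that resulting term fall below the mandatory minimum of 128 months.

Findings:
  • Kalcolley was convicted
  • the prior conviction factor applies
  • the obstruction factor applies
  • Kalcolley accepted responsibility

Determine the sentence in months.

Prior conviction enhancement: +39 months
Obstruction enhancement: +53 months
Adjusted term: 127 months + 39 months + 53 months = 219 months
Acceptance of responsibility reduction: 15% of 219 months = 32 months (rounded down)
After reduction: 219 − 32 = 187 months
Cap at 302 months: 187 months is within the cap, no reduction.
Minimum 128 months: 187 months meets the minimum, no increase.

Sentence: 187 months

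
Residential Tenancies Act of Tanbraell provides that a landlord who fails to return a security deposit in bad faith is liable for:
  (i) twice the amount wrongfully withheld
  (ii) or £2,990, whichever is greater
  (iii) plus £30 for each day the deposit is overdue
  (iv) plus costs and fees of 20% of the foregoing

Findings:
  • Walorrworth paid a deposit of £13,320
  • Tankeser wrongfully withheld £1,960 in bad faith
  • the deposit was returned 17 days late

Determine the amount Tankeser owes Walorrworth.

Doubled: 2 × £1,960 = £3,920
Minimum £2,990: £3,920 meets the minimum, no increase.
Late-return penalty: 17 × £30 = £510
Damages plus late penalty: £3,920 + £510 = £4,430
Costs and fees: 20% of £4,430 = £886
Total recovery: £4,430 + £886 = £5,316

£5,316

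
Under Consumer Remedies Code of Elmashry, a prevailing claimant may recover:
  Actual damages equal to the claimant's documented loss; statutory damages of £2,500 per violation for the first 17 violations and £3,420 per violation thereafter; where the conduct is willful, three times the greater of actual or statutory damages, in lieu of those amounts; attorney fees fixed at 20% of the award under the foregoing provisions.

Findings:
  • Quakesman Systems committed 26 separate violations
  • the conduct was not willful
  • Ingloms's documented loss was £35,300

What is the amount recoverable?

£130,296

First 17 violations: 17 × £2,500 = £42,500
Remaining violations: (26 − 17) × £3,420 = £30,780
Statutory damages: £42,500 + £30,780 = £73,280
Conduct not willful: the in-lieu enhancement does not apply.
Actual plus statutory damages: £35,300 + £73,280 = £108,580
Attorney fees: 20% of £108,580 = £21,716
Total recovery: £108,580 + £21,716 = £130,296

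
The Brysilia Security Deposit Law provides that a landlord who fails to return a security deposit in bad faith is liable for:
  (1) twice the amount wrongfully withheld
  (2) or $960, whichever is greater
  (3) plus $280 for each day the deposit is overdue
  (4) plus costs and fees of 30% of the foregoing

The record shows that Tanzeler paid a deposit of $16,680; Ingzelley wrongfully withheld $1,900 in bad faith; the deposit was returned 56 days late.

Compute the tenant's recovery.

Doubled: 2 × $1,900 = $3,800
Minimum $960: $3,800 meets the minimum, no increase.
Late-return penalty: 56 × $280 = $15,680
Damages plus late penalty: $3,800 + $15,680 = $19,480
Costs and fees: 30% of $19,480 = $5,844
Total recovery: $19,480 + $5,844 = $25,324

$25,324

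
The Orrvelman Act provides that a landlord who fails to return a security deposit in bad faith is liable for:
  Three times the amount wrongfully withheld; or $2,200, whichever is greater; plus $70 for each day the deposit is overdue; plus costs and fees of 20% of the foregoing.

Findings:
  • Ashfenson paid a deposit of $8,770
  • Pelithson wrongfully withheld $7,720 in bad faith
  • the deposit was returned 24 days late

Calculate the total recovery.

Trebled: 3 × $7,720 = $23,160
Minimum $2,200: $23,160 meets the minimum, no increase.
Late-return penalty: 24 × $70 = $1,680
Damages plus late penalty: $23,160 + $1,680 = $24,840
Costs and fees: 20% of $24,840 = $4,968
Total recovery: $24,840 + $4,968 = $29,808

$29,808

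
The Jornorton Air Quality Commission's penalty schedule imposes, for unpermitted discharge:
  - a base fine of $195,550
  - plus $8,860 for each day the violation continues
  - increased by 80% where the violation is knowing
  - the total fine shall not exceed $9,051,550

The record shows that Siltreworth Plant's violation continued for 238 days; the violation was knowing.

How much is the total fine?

Per-day component: 238 × $8,860 = $2,108,680
Base plus per-day: $195,550 + $2,108,680 = $2,304,230
Enhancement: 80% of $2,304,230 = $1,843,384
Enhanced fine: $2,304,230 + $1,843,384 = $4,147,614
Cap at $9,051,550: $4,147,614 is within the cap, no reduction.

$4,147,614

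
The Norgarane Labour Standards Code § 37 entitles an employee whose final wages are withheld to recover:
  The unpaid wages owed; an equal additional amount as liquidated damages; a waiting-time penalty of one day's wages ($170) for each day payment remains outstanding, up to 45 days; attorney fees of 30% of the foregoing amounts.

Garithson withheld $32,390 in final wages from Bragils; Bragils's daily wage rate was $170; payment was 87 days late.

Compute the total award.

$94,159

Liquidated damages (equal amount): $32,390
Penalty days: min(87, 45) = 45
Waiting-time penalty: 45 × $170 = $7,650
Subtotal: $32,390 + $32,390 + $7,650 = $72,430
Attorney fees: 30% of $72,430 = $21,729
Total award: $72,430 + $21,729 = $94,159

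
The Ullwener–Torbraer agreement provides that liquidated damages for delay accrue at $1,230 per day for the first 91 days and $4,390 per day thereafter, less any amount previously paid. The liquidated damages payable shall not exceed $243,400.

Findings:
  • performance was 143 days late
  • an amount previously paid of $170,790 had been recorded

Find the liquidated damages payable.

First 91 days: 91 × $1,230 = $111,930
Remaining days: (143 − 91) × $4,390 = $228,280
Accrued per-day damages: $111,930 + $228,280 = $340,210
Less amount previously paid: $340,210 − $170,790 = $169,420
Cap at $243,400: $169,420 is within the cap, no reduction.

$169,420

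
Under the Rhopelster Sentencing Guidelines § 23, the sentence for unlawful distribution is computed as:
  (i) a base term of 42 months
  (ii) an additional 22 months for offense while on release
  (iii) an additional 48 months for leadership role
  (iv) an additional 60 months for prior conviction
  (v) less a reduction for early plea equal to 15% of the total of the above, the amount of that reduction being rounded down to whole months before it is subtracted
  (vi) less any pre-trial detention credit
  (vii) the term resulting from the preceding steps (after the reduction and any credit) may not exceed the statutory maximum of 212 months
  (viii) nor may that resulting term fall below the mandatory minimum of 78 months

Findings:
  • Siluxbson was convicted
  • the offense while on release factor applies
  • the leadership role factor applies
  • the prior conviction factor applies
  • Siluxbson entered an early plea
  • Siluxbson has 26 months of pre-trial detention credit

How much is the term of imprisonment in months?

121 months

Offense while on release enhancement: +22 months
Leadership role enhancement: +48 months
Prior conviction enhancement: +60 months
Adjusted term: 42 months + 22 months + 48 months + 60 months = 172 months
Early plea reduction: 15% of 172 months = 25 months (rounded down)
After reduction: 172 − 25 = 147 months
Less pre-trial detention credit: 147 months − 26 months = 121 months
Cap at 212 months: 121 months is within the cap, no reduction.
Minimum 78 months: 121 months meets the minimum, no increase.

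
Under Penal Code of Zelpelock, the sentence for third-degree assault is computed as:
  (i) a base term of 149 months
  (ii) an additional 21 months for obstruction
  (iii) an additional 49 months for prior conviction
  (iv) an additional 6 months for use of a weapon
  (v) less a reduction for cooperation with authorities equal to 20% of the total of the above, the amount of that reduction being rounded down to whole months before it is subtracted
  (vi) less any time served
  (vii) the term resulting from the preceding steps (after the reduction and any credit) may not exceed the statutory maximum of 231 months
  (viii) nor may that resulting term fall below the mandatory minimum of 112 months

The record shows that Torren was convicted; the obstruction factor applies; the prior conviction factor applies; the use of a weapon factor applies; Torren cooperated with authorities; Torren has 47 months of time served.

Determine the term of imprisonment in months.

133 months

Obstruction enhancement: +21 months
Prior conviction enhancement: +49 months
Use of a weapon enhancement: +6 months
Adjusted term: 149 months + 21 months + 49 months + 6 months = 225 months
Cooperation with authorities reduction: 20% of 225 months = 45 months (rounded down)
After reduction: 225 − 45 = 180 months
Less time served: 180 months − 47 months = 133 months
Cap at 231 months: 133 months is within the cap, no reduction.
Minimum 112 months: 133 months meets the minimum, no increase.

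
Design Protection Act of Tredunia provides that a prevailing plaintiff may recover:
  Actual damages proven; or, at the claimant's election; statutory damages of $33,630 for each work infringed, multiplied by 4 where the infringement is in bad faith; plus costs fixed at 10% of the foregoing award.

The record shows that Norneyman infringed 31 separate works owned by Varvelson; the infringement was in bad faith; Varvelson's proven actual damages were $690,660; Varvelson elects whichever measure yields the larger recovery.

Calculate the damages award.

$4,587,132

Statutory damages: 31 × $33,630 = $1,042,530
Multiplied by 4: 4 × $1,042,530 = $4,170,120
Greater of actual damages ($690,660) or enhanced statutory damages ($4,170,120): $4,170,120
Costs: 10% of $4,170,120 = $417,012
Award plus costs: $4,170,120 + $417,012 = $4,587,132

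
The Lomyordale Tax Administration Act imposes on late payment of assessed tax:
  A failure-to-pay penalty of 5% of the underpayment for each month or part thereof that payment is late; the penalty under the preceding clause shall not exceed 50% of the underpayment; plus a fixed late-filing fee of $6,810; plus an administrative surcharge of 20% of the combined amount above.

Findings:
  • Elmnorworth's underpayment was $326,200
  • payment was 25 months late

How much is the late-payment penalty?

Accrued rate: 5% × 25 = 125%, capped at 50% → 50%
Failure-to-pay penalty: 50% of $326,200 = $163,100
Penalty before surcharge: $163,100 + $6,810 = $169,910
Administrative surcharge: 20% of $169,910 = $33,982
Total penalty: $169,910 + $33,982 = $203,892

$203,892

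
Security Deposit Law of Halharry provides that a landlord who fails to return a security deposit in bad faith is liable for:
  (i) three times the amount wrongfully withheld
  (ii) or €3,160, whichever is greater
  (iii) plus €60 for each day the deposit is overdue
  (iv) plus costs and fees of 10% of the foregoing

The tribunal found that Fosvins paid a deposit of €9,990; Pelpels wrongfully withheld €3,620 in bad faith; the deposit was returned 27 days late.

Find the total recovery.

Trebled: 3 × €3,620 = €10,860
Minimum €3,160: €10,860 meets the minimum, no increase.
Late-return penalty: 27 × €60 = €1,620
Damages plus late penalty: €10,860 + €1,620 = €12,480
Costs and fees: 10% of €12,480 = €1,248
Total recovery: €12,480 + €1,248 = €13,728

€13,728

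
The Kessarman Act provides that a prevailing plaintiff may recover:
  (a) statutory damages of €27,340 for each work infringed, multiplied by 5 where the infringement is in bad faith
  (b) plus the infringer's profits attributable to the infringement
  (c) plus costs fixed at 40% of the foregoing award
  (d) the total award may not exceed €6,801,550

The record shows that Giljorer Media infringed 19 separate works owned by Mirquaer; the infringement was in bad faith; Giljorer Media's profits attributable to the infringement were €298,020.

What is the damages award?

Statutory damages: 19 × €27,340 = €519,460
Multiplied by 5: 5 × €519,460 = €2,597,300
Combined award: €2,597,300 + €298,020 = €2,895,320
Costs: 40% of €2,895,320 = €1,158,128
Award plus costs: €2,895,320 + €1,158,128 = €4,053,448
Cap at €6,801,550: €4,053,448 is within the cap, no reduction.

Award: €4,053,448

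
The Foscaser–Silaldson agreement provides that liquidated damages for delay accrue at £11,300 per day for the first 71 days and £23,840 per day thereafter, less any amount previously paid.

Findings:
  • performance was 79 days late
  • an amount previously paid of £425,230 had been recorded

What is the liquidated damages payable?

£567,790

First 71 days: 71 × £11,300 = £802,300
Remaining days: (79 − 71) × £23,840 = £190,720
Accrued per-day damages: £802,300 + £190,720 = £993,020
Less amount previously paid: £993,020 − £425,230 = £567,790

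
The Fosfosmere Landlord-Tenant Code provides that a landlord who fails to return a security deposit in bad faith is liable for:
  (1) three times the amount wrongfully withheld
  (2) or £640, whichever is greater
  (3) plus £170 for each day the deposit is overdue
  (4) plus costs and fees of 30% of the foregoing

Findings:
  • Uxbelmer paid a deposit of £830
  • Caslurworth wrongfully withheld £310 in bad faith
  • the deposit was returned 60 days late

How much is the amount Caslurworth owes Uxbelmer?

Trebled: 3 × £310 = £930
Minimum £640: £930 meets the minimum, no increase.
Late-return penalty: 60 × £170 = £10,200
Damages plus late penalty: £930 + £10,200 = £11,130
Costs and fees: 30% of £11,130 = £3,339
Total recovery: £11,130 + £3,339 = £14,469

£14,469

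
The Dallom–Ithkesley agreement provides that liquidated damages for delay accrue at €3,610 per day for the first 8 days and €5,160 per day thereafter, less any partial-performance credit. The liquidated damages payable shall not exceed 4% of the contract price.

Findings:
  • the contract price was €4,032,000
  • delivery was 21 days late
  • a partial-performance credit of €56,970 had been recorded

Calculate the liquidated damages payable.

First 8 days: 8 × €3,610 = €28,880
Remaining days: (21 − 8) × €5,160 = €67,080
Accrued per-day damages: €28,880 + €67,080 = €95,960
Less partial-performance credit: €95,960 − €56,970 = €38,990
Cap: 4% of €4,032,000 = €161,280
Cap at €161,280: €38,990 is within the cap, no reduction.

€38,990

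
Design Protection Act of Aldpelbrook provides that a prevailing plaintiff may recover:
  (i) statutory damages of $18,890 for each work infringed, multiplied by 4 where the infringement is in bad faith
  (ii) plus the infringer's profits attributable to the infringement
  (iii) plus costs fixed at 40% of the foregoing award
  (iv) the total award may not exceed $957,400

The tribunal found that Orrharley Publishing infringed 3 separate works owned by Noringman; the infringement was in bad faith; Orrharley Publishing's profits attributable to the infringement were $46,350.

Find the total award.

Statutory damages: 3 × $18,890 = $56,670
Multiplied by 4: 4 × $56,670 = $226,680
Combined award: $226,680 + $46,350 = $273,030
Costs: 40% of $273,030 = $109,212
Award plus costs: $273,030 + $109,212 = $382,242
Cap at $957,400: $382,242 is within the cap, no reduction.

$382,242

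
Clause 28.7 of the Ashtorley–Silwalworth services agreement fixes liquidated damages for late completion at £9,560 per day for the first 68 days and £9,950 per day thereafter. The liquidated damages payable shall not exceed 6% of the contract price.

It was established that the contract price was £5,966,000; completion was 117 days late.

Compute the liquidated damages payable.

£357,960

First 68 days: 68 × £9,560 = £650,080
Remaining days: (117 − 68) × £9,950 = £487,550
Accrued per-day damages: £650,080 + £487,550 = £1,137,630
Cap: 6% of £5,966,000 = £357,960
Cap at £357,960: £1,137,630 exceeds the cap → £357,960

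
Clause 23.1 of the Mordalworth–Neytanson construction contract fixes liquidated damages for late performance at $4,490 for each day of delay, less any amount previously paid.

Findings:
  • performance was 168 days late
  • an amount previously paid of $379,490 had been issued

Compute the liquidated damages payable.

Per-day damages: 168 × $4,490 = $754,320
Less amount previously paid: $754,320 − $379,490 = $374,830

Liquidated damages: $374,830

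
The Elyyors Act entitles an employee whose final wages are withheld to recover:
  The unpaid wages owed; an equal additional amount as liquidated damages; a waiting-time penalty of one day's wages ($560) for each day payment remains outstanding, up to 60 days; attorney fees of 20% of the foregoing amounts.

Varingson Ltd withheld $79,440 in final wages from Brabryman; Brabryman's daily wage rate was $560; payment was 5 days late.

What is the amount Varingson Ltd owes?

Liquidated damages (equal amount): $79,440
Penalty days: min(5, 60) = 5
Waiting-time penalty: 5 × $560 = $2,800
Subtotal: $79,440 + $79,440 + $2,800 = $161,680
Attorney fees: 20% of $161,680 = $32,336
Total award: $161,680 + $32,336 = $194,016

$194,016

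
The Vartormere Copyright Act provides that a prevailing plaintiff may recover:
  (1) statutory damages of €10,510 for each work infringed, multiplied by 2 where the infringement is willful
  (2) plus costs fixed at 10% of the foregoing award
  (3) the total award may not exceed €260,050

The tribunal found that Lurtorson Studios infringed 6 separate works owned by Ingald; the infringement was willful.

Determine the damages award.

Statutory damages: 6 × €10,510 = €63,060
Doubled: 2 × €63,060 = €126,120
Costs: 10% of €126,120 = €12,612
Award plus costs: €126,120 + €12,612 = €138,732
Cap at €260,050: €138,732 is within the cap, no reduction.

€138,732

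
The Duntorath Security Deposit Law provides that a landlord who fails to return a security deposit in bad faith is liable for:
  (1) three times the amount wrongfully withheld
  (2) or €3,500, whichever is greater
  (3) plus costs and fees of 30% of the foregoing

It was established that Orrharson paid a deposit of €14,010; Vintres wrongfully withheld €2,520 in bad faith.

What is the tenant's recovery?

€9,828

Trebled: 3 × €2,520 = €7,560
Minimum €3,500: €7,560 meets the minimum, no increase.
Costs and fees: 30% of €7,560 = €2,268
Total recovery: €7,560 + €2,268 = €9,828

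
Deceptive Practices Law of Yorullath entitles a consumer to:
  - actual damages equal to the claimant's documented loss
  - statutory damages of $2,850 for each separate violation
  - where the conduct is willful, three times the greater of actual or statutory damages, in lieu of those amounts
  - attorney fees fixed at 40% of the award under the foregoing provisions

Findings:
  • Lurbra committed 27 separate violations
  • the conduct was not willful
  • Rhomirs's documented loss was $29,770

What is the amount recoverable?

Statutory damages: 27 × $2,850 = $76,950
Conduct not willful: the in-lieu enhancement does not apply.
Actual plus statutory damages: $29,770 + $76,950 = $106,720
Attorney fees: 40% of $106,720 = $42,688
Total recovery: $106,720 + $42,688 = $149,408

$149,408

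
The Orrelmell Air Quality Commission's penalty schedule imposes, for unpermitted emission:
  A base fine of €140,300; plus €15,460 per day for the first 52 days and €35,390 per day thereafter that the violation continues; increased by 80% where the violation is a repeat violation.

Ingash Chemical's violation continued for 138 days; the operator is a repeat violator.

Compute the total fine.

First 52 days: 52 × €15,460 = €803,920
Remaining days: (138 − 52) × €35,390 = €3,043,540
Per-day component: €803,920 + €3,043,540 = €3,847,460
Base plus per-day: €140,300 + €3,847,460 = €3,987,760
Enhancement: 80% of €3,987,760 = €3,190,208
Enhanced fine: €3,987,760 + €3,190,208 = €7,177,968

€7,177,968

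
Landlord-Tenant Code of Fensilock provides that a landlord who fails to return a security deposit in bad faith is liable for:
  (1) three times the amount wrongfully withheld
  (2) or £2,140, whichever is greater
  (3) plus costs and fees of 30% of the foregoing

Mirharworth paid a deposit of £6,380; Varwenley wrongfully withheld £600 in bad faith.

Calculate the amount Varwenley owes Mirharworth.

Trebled: 3 × £600 = £1,800
Minimum £2,140: £1,800 is below the minimum → £2,140
Costs and fees: 30% of £2,140 = £642
Total recovery: £2,140 + £642 = £2,782

Recovery: £2,782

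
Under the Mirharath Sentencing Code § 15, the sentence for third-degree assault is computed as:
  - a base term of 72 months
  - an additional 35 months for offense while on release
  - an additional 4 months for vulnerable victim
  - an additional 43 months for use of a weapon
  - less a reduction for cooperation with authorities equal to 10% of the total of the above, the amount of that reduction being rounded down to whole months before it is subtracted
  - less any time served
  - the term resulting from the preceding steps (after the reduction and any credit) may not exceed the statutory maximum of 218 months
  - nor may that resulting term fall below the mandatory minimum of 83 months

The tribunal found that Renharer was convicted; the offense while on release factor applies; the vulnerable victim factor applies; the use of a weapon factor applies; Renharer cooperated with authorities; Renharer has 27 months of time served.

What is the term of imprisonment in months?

112 months

Offense while on release enhancement: +35 months
Vulnerable victim enhancement: +4 months
Use of a weapon enhancement: +43 months
Adjusted term: 72 months + 35 months + 4 months + 43 months = 154 months
Cooperation with authorities reduction: 10% of 154 months = 15 months (rounded down)
After reduction: 154 − 15 = 139 months
Less time served: 139 months − 27 months = 112 months
Cap at 218 months: 112 months is within the cap, no reduction.
Minimum 83 months: 112 months meets the minimum, no increase.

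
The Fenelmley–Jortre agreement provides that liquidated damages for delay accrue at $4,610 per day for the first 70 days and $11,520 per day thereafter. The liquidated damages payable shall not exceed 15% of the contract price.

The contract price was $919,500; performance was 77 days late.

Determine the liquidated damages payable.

First 70 days: 70 × $4,610 = $322,700
Remaining days: (77 − 70) × $11,520 = $80,640
Accrued per-day damages: $322,700 + $80,640 = $403,340
Cap: 15% of $919,500 = $137,925
Cap at $137,925: $403,340 exceeds the cap → $137,925

$137,925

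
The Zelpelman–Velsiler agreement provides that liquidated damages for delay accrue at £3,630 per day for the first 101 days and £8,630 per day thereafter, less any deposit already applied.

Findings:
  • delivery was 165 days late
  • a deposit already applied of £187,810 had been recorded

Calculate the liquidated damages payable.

First 101 days: 101 × £3,630 = £366,630
Remaining days: (165 − 101) × £8,630 = £552,320
Accrued per-day damages: £366,630 + £552,320 = £918,950
Less deposit already applied: £918,950 − £187,810 = £731,140

£731,140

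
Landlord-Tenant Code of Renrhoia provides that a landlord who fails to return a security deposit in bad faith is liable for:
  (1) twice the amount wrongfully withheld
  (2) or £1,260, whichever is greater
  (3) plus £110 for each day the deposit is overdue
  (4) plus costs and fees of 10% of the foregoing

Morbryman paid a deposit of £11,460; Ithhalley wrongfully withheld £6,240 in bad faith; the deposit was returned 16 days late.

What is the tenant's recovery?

Doubled: 2 × £6,240 = £12,480
Minimum £1,260: £12,480 meets the minimum, no increase.
Late-return penalty: 16 × £110 = £1,760
Damages plus late penalty: £12,480 + £1,760 = £14,240
Costs and fees: 10% of £14,240 = £1,424
Total recovery: £14,240 + £1,424 = £15,664

Recovery: £15,664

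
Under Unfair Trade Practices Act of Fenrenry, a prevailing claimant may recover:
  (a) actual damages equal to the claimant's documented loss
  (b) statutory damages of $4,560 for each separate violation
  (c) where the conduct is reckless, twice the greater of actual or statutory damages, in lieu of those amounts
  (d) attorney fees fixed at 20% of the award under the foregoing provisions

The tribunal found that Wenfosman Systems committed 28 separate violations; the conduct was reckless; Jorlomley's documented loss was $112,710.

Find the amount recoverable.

Total recovery: $306,432

Statutory damages: 28 × $4,560 = $127,680
Greater of actual damages ($112,710) or statutory damages ($127,680): $127,680
Doubled: 2 × $127,680 = $255,360
Attorney fees: 20% of $255,360 = $51,072
Total recovery: $255,360 + $51,072 = $306,432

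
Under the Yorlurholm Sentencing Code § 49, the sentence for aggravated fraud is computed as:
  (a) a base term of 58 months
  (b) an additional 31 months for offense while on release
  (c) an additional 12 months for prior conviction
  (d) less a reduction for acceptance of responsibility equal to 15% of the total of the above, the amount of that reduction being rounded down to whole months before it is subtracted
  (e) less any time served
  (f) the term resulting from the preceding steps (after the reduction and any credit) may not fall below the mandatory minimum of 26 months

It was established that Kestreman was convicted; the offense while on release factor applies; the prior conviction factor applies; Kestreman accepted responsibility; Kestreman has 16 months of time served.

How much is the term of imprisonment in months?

70 months

Offense while on release enhancement: +31 months
Prior conviction enhancement: +12 months
Adjusted term: 58 months + 31 months + 12 months = 101 months
Acceptance of responsibility reduction: 15% of 101 months = 15 months (rounded down)
After reduction: 101 − 15 = 86 months
Less time served: 86 months − 16 months = 70 months
Minimum 26 months: 70 months meets the minimum, no increase.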